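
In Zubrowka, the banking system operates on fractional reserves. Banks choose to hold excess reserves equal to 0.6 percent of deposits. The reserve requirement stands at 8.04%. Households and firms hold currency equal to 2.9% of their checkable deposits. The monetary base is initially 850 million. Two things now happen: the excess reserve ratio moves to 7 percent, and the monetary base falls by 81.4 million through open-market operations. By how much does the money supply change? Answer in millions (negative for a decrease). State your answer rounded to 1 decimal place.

Before: m₁ = (1 + 0.029) / (0.0804 + 0.006 + 0.029) ≈ 8.91681, MB₁ = 850, so M₁ = 8.91681 × 850 = 7579.2885 million.
After: m₂ = (1 + 0.029) / (0.0804 + 0.07 + 0.029) ≈ 5.73579, MB₂ = 850 − 81.4 = 768.6, so M₂ = 5.73579 × 768.6 ≈ 4408.5282 million.
ΔM = M₂ − M₁ = 4408.5282 − 7579.2885 = -3170.7603 million.

-3170.8 million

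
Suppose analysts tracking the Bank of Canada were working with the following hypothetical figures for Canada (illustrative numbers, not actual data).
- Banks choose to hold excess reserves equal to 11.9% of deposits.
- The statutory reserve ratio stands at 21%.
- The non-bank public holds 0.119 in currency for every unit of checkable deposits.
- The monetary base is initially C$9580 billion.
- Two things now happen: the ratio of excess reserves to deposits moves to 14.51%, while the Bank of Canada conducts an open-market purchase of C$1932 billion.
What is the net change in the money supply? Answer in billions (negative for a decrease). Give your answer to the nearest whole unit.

C$3243 billion

Before: m₁ = (1 + 0.119) / (0.21 + 0.119 + 0.119) ≈ 2.497768, MB₁ = 9580, so M₁ = 2.497768 × 9580 ≈ 23928.6174 billion.
After: m₂ = (1 + 0.119) / (0.21 + 0.1451 + 0.119) ≈ 2.360262, MB₂ = 9580 + 1932 = 11512, so M₂ = 2.360262 × 11512 ≈ 27171.3361 billion.
ΔM = M₂ − M₁ = 27171.3361 − 23928.6174 = 3242.7187 billion.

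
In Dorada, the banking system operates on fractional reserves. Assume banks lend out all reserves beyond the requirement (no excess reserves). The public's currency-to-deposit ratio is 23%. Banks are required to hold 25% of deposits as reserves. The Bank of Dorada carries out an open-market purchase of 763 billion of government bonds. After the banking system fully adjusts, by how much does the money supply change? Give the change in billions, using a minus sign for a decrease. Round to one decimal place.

The money multiplier is m = (1 + c) / (rr + c) = (1 + 0.23) / (0.25 + 0.23) = 2.56250.
The purchase adds 763 billion of base, so ΔM = m × ΔMB = 2.56250 × (+763) = 1955.1875 billion.

1955.2 billion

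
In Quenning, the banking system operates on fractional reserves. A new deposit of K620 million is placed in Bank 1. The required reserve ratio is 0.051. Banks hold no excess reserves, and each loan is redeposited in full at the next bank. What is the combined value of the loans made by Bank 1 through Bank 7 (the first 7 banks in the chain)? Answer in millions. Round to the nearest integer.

K3539 million

Bank i lends (1 − rr)^i of the original deposit: Bank 1 lends 620·0.9490 = 588.3800, Bank 2 lends 620·0.9490² ≈ 558.3726, and so on.
Summing a geometric series: total = 620·[0.9490·(1 − 0.9490^7) / (1 − 0.9490)] ≈ 3539.4187 million.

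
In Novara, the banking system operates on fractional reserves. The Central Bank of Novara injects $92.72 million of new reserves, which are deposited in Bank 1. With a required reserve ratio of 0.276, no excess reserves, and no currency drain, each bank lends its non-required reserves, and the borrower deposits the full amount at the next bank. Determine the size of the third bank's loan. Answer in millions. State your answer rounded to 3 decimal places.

Each bank lends a fraction (1 − rr) = 0.7240 of the deposit it receives, so Bank 3 receives 92.72·0.7240^2 and lends 92.72·0.7240^3 ≈ 35.1876 million.

$35.188 million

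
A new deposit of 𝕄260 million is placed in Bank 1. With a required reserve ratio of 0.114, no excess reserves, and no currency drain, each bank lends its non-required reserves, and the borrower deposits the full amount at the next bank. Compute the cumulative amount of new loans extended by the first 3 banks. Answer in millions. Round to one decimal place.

𝕄615.3 million

Bank i lends (1 − rr)^i of the original deposit: Bank 1 lends 260·0.8860 = 230.3600, Bank 2 lends 260·0.8860² ≈ 204.0990, and so on.
Summing a geometric series: total = 260·[0.8860·(1 − 0.8860^3) / (1 − 0.8860)] ≈ 615.2906 million.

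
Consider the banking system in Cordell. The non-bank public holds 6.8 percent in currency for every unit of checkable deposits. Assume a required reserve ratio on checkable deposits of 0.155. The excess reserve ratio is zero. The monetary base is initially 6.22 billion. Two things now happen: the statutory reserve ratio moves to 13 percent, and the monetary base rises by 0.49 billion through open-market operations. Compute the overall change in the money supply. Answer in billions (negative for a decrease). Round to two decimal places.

6.40 billion

Before: m₁ = (1 + 0.068) / (0.155 + 0.068) ≈ 4.7892, MB₁ = 6.22, so M₁ = 4.7892 × 6.22 ≈ 29.7888 billion.
After: m₂ = (1 + 0.068) / (0.13 + 0.068) ≈ 5.3939, MB₂ = 6.22 + 0.49 = 6.71, so M₂ = 5.3939 × 6.71 ≈ 36.1931 billion.
ΔM = M₂ − M₁ = 36.1931 − 29.7888 = 6.4043 billion.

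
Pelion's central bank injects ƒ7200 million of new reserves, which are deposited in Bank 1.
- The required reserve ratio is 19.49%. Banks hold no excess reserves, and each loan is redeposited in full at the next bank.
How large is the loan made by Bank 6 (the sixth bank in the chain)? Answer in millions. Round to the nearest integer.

Each bank lends a fraction (1 − rr) = 0.8051 of the deposit it receives, so Bank 6 receives 7200·0.8051^5 and lends 7200·0.8051^6 ≈ 1960.7917 million.

ƒ1961 million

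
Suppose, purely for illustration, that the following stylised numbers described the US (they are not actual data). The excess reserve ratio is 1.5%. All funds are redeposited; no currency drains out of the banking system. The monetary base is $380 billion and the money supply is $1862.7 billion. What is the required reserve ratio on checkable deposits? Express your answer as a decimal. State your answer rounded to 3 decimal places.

Using m = M/MB = 1862.7/380 ≈ 4.901842. Since m = (1 + c)/(c + rr + e), the denominator satisfies c + rr + e = (1 + c)/m = (1 + 0) / 4.901842 ≈ 0.204005.
With c = 0 and e = 0.015, the required reserve ratio on checkable deposits is 0.204005 − 0 − 0.015 = 0.189005.

0.189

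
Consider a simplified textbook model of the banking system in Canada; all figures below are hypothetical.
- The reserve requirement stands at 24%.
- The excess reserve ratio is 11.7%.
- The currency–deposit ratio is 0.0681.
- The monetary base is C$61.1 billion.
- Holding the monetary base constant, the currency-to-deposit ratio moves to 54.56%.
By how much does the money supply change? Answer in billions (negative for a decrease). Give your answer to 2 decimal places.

Initially m₁ = (1 + 0.0681) / (0.24 + 0.117 + 0.0681) ≈ 2.51259, so M₁ = 2.51259 × 61.1 ≈ 153.5192 billion.
After the change m₂ = (1 + 0.5456) / (0.24 + 0.117 + 0.5456) ≈ 1.71239, so M₂ = 1.71239 × 61.1 ≈ 104.627 billion.
ΔM = M₂ − M₁ = 104.627 − 153.5192 = -48.8922 billion.

-48.89 billion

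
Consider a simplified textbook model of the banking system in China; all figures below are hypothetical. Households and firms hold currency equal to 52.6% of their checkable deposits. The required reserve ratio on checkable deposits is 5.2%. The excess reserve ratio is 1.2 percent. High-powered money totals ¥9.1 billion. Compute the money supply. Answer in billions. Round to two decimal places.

The money multiplier is m = (1 + c) / (rr + e + c) = (1 + 0.526) / (0.052 + 0.012 + 0.526) ≈ 2.5864.
So M = m × MB = 2.5864 × 9.1 ≈ 23.5362 billion.

¥23.54 billion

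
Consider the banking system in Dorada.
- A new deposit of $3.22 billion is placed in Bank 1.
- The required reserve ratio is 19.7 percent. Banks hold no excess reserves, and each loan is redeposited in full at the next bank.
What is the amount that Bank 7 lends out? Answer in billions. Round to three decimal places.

$0.693 billion

Each bank lends a fraction (1 − rr) = 0.8030 of the deposit it receives, so Bank 7 receives 3.22·0.8030^6 and lends 3.22·0.8030^7 ≈ 0.6932 billion.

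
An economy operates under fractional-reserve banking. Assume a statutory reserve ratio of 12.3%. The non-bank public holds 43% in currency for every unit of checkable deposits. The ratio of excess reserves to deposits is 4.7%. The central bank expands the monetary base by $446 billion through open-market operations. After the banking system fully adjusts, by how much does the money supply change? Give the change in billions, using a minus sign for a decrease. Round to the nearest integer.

The money multiplier is m = (1 + c) / (rr + e + c) = (1 + 0.43) / (0.123 + 0.047 + 0.43) ≈ 2.3833.
The purchase adds 446 billion of base, so ΔM = m × ΔMB = 2.3833 × (+446) = 1062.9518 billion.

$1063 billion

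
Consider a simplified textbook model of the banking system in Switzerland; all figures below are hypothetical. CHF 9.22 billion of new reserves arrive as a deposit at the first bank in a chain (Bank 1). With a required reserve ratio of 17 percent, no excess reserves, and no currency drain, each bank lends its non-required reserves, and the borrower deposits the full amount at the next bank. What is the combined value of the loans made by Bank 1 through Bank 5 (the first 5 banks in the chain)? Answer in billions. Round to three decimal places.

CHF 27.284 billion

Bank i lends (1 − rr)^i of the original deposit: Bank 1 lends 9.22·0.8300 = 7.6526, Bank 2 lends 9.22·0.8300² ≈ 6.3517, and so on.
Summing a geometric series: total = 9.22·[0.8300·(1 − 0.8300^5) / (1 − 0.8300)] ≈ 27.2836 billion.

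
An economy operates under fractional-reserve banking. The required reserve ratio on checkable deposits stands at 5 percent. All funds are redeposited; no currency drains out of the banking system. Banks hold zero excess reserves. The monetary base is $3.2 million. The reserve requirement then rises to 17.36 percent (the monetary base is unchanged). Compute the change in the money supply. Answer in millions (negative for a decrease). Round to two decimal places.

Initially m₁ = 1 / (0.05) = 20, so M₁ = 20 × 3.2 = 64 million.
After the change m₂ = 1 / (0.1736) ≈ 5.7604, so M₂ = 5.7604 × 3.2 ≈ 18.4333 million.
ΔM = M₂ − M₁ = 18.4333 − 64 = -45.5667 million.

-45.57 million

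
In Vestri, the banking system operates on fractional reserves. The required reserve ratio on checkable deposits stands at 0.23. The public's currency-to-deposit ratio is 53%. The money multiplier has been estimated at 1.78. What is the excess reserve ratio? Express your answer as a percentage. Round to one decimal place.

Using m = 1.78. Since m = (1 + c)/(c + rr + e), the denominator satisfies c + rr + e = (1 + c)/m = (1 + 0.53) / 1.78 ≈ 0.859551.
With c = 0.53 and rr = 0.23, the excess reserve ratio is 0.859551 − 0.53 − 0.23 = 0.099551.

10.0%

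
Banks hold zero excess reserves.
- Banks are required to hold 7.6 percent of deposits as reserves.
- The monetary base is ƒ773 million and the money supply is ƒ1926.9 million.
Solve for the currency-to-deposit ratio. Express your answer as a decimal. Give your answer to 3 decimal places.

0.543

Using m = M/MB = 1926.9/773 ≈ 2.492755. From m = (1 + c)/(c + rr + e), rearranging gives 1 + c = m·(c + rr + e), so c·(1 − m) = m·(rr + e) − 1.
Hence c = [m·(rr + e) − 1]/(1 − m) = [2.492755 × (0.076 + 0) − 1] / (1 − 2.492755) ≈ 0.542990.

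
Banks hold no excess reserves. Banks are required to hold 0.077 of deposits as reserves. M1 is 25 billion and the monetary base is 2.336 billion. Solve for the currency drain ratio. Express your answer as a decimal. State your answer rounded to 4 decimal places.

Using m = M/MB = 25/2.336 ≈ 10.702055. From m = (1 + c)/(c + rr + e), rearranging gives 1 + c = m·(c + rr + e), so c·(1 − m) = m·(rr + e) − 1.
Hence c = [m·(rr + e) − 1]/(1 − m) = [10.702055 × (0.077 + 0) − 1] / (1 − 10.702055) ≈ 0.018134.

0.0181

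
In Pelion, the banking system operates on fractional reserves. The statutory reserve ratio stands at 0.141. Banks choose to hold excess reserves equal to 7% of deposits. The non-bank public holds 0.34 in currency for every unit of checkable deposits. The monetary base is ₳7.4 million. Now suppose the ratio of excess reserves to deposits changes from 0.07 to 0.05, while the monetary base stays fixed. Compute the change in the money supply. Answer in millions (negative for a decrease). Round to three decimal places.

₳0.678 million

Initially m₁ = (1 + 0.34) / (0.141 + 0.07 + 0.34) ≈ 2.43194, so M₁ = 2.43194 × 7.4 ≈ 17.9964 million.
After the change m₂ = (1 + 0.34) / (0.141 + 0.05 + 0.34) ≈ 2.52354, so M₂ = 2.52354 × 7.4 ≈ 18.6742 million.
ΔM = M₂ − M₁ = 18.6742 − 17.9964 = 0.6778 million.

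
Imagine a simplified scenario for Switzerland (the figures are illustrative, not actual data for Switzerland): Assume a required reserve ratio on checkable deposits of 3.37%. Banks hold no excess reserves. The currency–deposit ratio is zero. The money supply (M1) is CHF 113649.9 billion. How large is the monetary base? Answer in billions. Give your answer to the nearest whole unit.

With no currency drain and no excess reserves, the money multiplier is m = 1/rr = 1/0.0337 ≈ 29.6735905.
The monetary base is MB = M / m = 113649.9 / 29.6735905 ≈ 3830.0016 billion.

CHF 3830 billion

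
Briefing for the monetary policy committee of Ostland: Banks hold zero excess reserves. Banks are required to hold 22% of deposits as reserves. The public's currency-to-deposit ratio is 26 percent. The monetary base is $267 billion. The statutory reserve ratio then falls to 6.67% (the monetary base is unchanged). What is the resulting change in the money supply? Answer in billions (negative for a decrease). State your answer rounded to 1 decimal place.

$328.9 billion

Initially m₁ = (1 + 0.26) / (0.22 + 0.26) = 2.62500, so M₁ = 2.62500 × 267 = 700.875 billion.
After the change m₂ = (1 + 0.26) / (0.0667 + 0.26) ≈ 3.85675, so M₂ = 3.85675 × 267 ≈ 1029.7523 billion.
ΔM = M₂ − M₁ = 1029.7523 − 700.875 = 328.8773 billion.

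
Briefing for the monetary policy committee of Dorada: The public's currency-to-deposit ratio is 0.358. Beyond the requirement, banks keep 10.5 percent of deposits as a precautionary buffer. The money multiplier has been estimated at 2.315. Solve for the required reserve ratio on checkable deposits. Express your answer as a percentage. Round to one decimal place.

Using m = 2.315. Since m = (1 + c)/(c + rr + e), the denominator satisfies c + rr + e = (1 + c)/m = (1 + 0.358) / 2.315 ≈ 0.586609.
With c = 0.358 and e = 0.105, the required reserve ratio on checkable deposits is 0.586609 − 0.358 − 0.105 = 0.123609.

12.4%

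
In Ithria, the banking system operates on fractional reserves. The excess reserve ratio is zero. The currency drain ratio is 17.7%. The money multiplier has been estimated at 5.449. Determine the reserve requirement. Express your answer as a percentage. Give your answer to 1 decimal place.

3.9%

Using m = 5.449. Since m = (1 + c)/(c + rr + e), the denominator satisfies c + rr + e = (1 + c)/m = (1 + 0.177) / 5.449 ≈ 0.216003.
With c = 0.177 and e = 0, the reserve requirement is 0.216003 − 0.177 − 0 = 0.039003.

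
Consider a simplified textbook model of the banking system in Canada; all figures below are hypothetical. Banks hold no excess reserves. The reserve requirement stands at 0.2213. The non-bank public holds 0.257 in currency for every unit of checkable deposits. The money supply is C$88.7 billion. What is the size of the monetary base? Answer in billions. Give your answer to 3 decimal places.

C$33.751 billion

The money multiplier is m = (1 + c) / (rr + c) = (1 + 0.257) / (0.2213 + 0.257) ≈ 2.628058.
MB = M / m = 88.7 / 2.628058 ≈ 33.7512 billion.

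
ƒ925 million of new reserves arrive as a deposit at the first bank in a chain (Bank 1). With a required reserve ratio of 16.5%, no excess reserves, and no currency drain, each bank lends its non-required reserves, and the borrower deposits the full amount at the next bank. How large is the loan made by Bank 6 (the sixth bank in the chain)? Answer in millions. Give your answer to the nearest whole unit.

Each bank lends a fraction (1 − rr) = 0.8350 of the deposit it receives, so Bank 6 receives 925·0.8350^5 and lends 925·0.8350^6 ≈ 313.5166 million.

ƒ314 million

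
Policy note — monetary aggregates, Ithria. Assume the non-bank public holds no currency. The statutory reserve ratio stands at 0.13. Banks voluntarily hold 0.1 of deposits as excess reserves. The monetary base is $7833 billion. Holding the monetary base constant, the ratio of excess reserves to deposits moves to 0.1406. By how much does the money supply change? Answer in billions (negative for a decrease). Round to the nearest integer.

Initially m₁ = 1 / (0.13 + 0.1) ≈ 4.34783, so M₁ = 4.34783 × 7833 ≈ 34056.5524 billion.
After the change m₂ = 1 / (0.13 + 0.1406) ≈ 3.69549, so M₂ = 3.69549 × 7833 ≈ 28946.7732 billion.
ΔM = M₂ − M₁ = 28946.7732 − 34056.5524 = -5109.7792 billion.

-5110 billion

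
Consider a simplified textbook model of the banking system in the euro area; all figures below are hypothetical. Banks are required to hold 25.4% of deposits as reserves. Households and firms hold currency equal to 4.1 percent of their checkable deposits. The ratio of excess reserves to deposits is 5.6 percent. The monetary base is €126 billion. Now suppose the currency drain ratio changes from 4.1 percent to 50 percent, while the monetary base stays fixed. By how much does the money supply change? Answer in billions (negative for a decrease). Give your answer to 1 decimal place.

-140.4 billion

Initially m₁ = (1 + 0.041) / (0.254 + 0.056 + 0.041) ≈ 2.96581, so M₁ = 2.96581 × 126 ≈ 373.6921 billion.
After the change m₂ = (1 + 0.5) / (0.254 + 0.056 + 0.5) ≈ 1.85185, so M₂ = 1.85185 × 126 = 233.3331 billion.
ΔM = M₂ − M₁ = 233.3331 − 373.6921 = -140.359 billion.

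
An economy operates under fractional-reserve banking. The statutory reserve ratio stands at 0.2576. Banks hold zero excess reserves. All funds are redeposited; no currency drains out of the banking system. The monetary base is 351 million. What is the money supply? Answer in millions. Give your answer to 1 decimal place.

With no currency drain or excess reserves, the money multiplier is m = 1/rr = 1/0.2576 ≈ 3.88199.
Money supply M = m × MB = 3.88199 × 351 ≈ 1362.5785 million.

1362.6 million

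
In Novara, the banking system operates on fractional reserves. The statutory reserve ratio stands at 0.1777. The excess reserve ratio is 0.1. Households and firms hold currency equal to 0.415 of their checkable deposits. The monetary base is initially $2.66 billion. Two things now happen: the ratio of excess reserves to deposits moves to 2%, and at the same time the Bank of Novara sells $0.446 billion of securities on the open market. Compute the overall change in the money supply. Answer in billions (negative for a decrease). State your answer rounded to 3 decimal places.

Before: m₁ = (1 + 0.415) / (0.1777 + 0.1 + 0.415) ≈ 2.04273, MB₁ = 2.66, so M₁ = 2.04273 × 2.66 ≈ 5.4337 billion.
After: m₂ = (1 + 0.415) / (0.1777 + 0.02 + 0.415) ≈ 2.30945, MB₂ = 2.66 − 0.446 = 2.214, so M₂ = 2.30945 × 2.214 ≈ 5.1131 billion.
ΔM = M₂ − M₁ = 5.1131 − 5.4337 = -0.3206 billion.

-0.321 billion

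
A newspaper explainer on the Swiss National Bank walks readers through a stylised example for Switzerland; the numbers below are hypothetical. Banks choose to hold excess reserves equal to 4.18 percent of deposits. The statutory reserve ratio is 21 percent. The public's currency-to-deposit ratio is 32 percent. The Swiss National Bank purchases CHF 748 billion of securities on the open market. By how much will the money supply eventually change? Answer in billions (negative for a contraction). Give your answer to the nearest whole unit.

The money multiplier is m = (1 + c) / (rr + e + c) = (1 + 0.32) / (0.21 + 0.0418 + 0.32) ≈ 2.3085.
The purchase adds 748 billion of base, so ΔM = m × ΔMB = 2.3085 × (+748) = 1726.758 billion.

CHF 1727 billion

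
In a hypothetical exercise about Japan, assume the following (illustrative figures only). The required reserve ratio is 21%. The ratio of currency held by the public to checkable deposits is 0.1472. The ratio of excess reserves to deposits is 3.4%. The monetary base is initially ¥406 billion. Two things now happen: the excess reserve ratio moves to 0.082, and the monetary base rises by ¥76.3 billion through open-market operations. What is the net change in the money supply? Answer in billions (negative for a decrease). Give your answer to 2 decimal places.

¥69.18 billion

Before: m₁ = (1 + 0.1472) / (0.21 + 0.034 + 0.1472) ≈ 2.932515, MB₁ = 406, so M₁ = 2.932515 × 406 ≈ 1190.6011 billion.
After: m₂ = (1 + 0.1472) / (0.21 + 0.082 + 0.1472) ≈ 2.612022, MB₂ = 406 + 76.3 = 482.3, so M₂ = 2.612022 × 482.3 ≈ 1259.7782 billion.
ΔM = M₂ − M₁ = 1259.7782 − 1190.6011 = 69.1771 billion.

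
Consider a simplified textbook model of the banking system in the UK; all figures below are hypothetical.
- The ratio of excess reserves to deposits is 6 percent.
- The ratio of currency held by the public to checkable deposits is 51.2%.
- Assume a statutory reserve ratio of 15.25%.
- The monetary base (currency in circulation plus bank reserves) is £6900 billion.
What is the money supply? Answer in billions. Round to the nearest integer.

The money multiplier is m = (1 + c) / (rr + e + c) = (1 + 0.512) / (0.1525 + 0.06 + 0.512) ≈ 2.08696.
So M = m × MB = 2.08696 × 6900 = 14400.024 billion.

£14400 billion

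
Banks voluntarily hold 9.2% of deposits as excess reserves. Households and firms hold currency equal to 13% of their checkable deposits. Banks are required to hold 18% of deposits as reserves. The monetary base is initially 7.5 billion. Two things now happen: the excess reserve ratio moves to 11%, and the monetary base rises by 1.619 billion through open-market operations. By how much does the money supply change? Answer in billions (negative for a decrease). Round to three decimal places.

3.452 billion

Before: m₁ = (1 + 0.13) / (0.18 + 0.092 + 0.13) ≈ 2.81095, MB₁ = 7.5, so M₁ = 2.81095 × 7.5 ≈ 21.0821 billion.
After: m₂ = (1 + 0.13) / (0.18 + 0.11 + 0.13) ≈ 2.69048, MB₂ = 7.5 + 1.619 = 9.119, so M₂ = 2.69048 × 9.119 ≈ 24.5345 billion.
ΔM = M₂ − M₁ = 24.5345 − 21.0821 = 3.4524 billion.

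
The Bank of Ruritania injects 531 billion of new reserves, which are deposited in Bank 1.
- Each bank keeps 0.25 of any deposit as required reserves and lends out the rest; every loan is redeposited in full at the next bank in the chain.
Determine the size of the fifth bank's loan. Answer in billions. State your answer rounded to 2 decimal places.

Each bank lends a fraction (1 − rr) = 0.7500 of the deposit it receives, so Bank 5 receives 531·0.7500^4 and lends 531·0.7500^5 ≈ 126.0088 billion.

126.01 billion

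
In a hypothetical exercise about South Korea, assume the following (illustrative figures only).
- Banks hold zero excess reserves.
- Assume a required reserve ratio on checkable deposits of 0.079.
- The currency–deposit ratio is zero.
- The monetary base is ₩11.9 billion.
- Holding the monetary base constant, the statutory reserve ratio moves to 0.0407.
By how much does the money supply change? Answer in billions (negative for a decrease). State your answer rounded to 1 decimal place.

Initially m₁ = 1 / (0.079) ≈ 12.6582, so M₁ = 12.6582 × 11.9 ≈ 150.6326 billion.
After the change m₂ = 1 / (0.0407) ≈ 24.57, so M₂ = 24.57 × 11.9 = 292.383 billion.
ΔM = M₂ − M₁ = 292.383 − 150.6326 = 141.7504 billion.

₩141.8 billion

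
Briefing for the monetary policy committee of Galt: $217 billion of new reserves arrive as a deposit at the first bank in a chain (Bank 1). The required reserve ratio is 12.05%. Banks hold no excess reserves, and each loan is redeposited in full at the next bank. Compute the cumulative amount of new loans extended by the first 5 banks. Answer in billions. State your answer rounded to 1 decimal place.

$750.4 billion

Bank i lends (1 − rr)^i of the original deposit: Bank 1 lends 217·0.8795 = 190.8515, Bank 2 lends 217·0.8795² ≈ 167.8539, and so on.
Summing a geometric series: total = 217·[0.8795·(1 − 0.8795^5) / (1 − 0.8795)] ≈ 750.3641 billion.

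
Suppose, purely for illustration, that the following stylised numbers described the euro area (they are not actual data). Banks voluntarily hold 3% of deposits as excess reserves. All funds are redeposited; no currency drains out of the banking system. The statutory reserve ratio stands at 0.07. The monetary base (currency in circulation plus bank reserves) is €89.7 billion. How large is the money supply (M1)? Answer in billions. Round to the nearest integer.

€897 billion

The money multiplier is m = 1 / (rr + e) = 1 / (0.07 + 0.03) = 10.
So M = m × MB = 10 × 89.7 = 897 billion.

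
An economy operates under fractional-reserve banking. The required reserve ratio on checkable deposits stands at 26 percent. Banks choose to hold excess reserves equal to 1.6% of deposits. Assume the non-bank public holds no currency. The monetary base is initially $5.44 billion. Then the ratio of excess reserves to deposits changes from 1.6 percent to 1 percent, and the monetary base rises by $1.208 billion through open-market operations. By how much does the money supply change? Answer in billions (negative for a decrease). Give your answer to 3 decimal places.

Before: m₁ = 1 / (0.26 + 0.016) ≈ 3.62319, MB₁ = 5.44, so M₁ = 3.62319 × 5.44 ≈ 19.7102 billion.
After: m₂ = 1 / (0.26 + 0.01) ≈ 3.70370, MB₂ = 5.44 + 1.208 = 6.648, so M₂ = 3.70370 × 6.648 ≈ 24.6222 billion.
ΔM = M₂ − M₁ = 24.6222 − 19.7102 = 4.912 billion.

$4.912 billion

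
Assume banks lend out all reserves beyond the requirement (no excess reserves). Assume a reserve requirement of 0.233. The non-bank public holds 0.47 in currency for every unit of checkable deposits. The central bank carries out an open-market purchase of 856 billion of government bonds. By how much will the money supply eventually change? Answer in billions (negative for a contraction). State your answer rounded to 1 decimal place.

1789.9 billion

The money multiplier is m = (1 + c) / (rr + c) = (1 + 0.47) / (0.233 + 0.47) ≈ 2.09104.
The purchase adds 856 billion of base, so ΔM = m × ΔMB = 2.09104 × (+856) ≈ 1789.9302 billion.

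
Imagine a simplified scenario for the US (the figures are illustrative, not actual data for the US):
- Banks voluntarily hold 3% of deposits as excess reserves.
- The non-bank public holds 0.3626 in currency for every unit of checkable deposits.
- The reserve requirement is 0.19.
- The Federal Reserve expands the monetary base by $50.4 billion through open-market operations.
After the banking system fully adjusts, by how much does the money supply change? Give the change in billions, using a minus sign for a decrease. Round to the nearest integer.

The money multiplier is m = (1 + c) / (rr + e + c) = (1 + 0.3626) / (0.19 + 0.03 + 0.3626) ≈ 2.3388.
The purchase adds 50.4 billion of base, so ΔM = m × ΔMB = 2.3388 × (+50.4) ≈ 117.8755 billion.

$118 billion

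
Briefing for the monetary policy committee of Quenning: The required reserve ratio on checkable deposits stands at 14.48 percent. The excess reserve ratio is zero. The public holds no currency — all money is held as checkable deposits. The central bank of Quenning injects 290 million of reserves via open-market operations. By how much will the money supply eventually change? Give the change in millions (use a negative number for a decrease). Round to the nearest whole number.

2003 million

The simple money multiplier is m = 1/rr = 1/0.1448 ≈ 6.9061.
An open-market purchase increases the monetary base by 290 million, so ΔM = m × ΔMB = 6.9061 × 290 = 2002.769 million.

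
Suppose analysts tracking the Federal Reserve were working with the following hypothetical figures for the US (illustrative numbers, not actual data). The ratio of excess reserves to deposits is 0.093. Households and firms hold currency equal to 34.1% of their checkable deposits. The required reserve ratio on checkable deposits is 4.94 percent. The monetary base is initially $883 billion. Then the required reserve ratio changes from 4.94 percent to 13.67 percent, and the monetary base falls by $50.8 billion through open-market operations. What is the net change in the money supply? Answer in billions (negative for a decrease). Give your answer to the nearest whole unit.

Before: m₁ = (1 + 0.341) / (0.0494 + 0.093 + 0.341) ≈ 2.7741, MB₁ = 883, so M₁ = 2.7741 × 883 = 2449.5303 billion.
After: m₂ = (1 + 0.341) / (0.1367 + 0.093 + 0.341) ≈ 2.3497, MB₂ = 883 − 50.8 = 832.2, so M₂ = 2.3497 × 832.2 ≈ 1955.4203 billion.
ΔM = M₂ − M₁ = 1955.4203 − 2449.5303 = -494.11 billion.

-494 billion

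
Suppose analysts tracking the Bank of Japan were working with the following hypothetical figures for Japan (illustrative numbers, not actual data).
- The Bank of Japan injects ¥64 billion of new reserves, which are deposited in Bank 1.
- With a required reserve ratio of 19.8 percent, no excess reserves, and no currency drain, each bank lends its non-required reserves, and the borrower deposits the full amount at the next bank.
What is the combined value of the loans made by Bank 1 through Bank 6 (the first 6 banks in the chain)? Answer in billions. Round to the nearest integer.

Bank i lends (1 − rr)^i of the original deposit: Bank 1 lends 64·0.8020 = 51.3280, Bank 2 lends 64·0.8020² ≈ 41.1651, and so on.
Summing a geometric series: total = 64·[0.8020·(1 − 0.8020^6) / (1 − 0.8020)] ≈ 190.2504 billion.

¥190 billion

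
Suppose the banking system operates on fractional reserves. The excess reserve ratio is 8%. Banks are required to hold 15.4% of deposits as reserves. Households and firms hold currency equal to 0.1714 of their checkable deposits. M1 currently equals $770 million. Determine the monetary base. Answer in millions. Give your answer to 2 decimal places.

$266.48 million

The money multiplier is m = (1 + c) / (rr + e + c) = (1 + 0.1714) / (0.154 + 0.08 + 0.1714) ≈ 2.889492.
MB = M / m = 770 / 2.889492 ≈ 266.4828 million.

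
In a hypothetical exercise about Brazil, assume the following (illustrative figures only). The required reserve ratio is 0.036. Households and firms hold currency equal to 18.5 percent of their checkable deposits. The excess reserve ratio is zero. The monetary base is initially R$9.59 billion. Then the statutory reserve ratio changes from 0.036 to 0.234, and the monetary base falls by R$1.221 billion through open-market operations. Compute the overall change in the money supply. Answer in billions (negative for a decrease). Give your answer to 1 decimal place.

-27.8 billion

Before: m₁ = (1 + 0.185) / (0.036 + 0.185) ≈ 5.3620, MB₁ = 9.59, so M₁ = 5.3620 × 9.59 ≈ 51.4216 billion.
After: m₂ = (1 + 0.185) / (0.234 + 0.185) ≈ 2.8282, MB₂ = 9.59 − 1.221 = 8.369, so M₂ = 2.8282 × 8.369 ≈ 23.6692 billion.
ΔM = M₂ − M₁ = 23.6692 − 51.4216 = -27.7524 billion.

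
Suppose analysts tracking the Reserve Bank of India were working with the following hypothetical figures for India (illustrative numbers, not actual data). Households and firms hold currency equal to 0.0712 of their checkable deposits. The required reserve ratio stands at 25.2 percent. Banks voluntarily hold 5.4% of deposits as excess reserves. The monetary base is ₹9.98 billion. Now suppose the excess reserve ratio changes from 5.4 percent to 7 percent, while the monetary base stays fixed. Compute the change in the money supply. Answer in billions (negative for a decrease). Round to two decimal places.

Initially m₁ = (1 + 0.0712) / (0.252 + 0.054 + 0.0712) ≈ 2.8399, so M₁ = 2.8399 × 9.98 ≈ 28.3422 billion.
After the change m₂ = (1 + 0.0712) / (0.252 + 0.07 + 0.0712) ≈ 2.7243, so M₂ = 2.7243 × 9.98 ≈ 27.1885 billion.
ΔM = M₂ − M₁ = 27.1885 − 28.3422 = -1.1537 billion.

-1.15 billion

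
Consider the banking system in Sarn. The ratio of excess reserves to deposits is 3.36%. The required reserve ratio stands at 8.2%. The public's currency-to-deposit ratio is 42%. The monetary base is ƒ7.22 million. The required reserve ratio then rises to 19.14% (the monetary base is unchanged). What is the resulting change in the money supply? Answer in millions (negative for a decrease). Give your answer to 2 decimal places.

Initially m₁ = (1 + 0.42) / (0.082 + 0.0336 + 0.42) ≈ 2.6512, so M₁ = 2.6512 × 7.22 ≈ 19.1417 million.
After the change m₂ = (1 + 0.42) / (0.1914 + 0.0336 + 0.42) ≈ 2.2016, so M₂ = 2.2016 × 7.22 ≈ 15.8956 million.
ΔM = M₂ − M₁ = 15.8956 − 19.1417 = -3.2461 million.

-3.25 million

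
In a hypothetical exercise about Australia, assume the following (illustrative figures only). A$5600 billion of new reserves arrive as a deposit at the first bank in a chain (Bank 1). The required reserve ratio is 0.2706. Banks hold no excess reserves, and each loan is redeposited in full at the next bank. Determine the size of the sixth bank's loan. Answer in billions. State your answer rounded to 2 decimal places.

A$843.30 billion

Each bank lends a fraction (1 − rr) = 0.7294 of the deposit it receives, so Bank 6 receives 5600·0.7294^5 and lends 5600·0.7294^6 ≈ 843.3009 billion.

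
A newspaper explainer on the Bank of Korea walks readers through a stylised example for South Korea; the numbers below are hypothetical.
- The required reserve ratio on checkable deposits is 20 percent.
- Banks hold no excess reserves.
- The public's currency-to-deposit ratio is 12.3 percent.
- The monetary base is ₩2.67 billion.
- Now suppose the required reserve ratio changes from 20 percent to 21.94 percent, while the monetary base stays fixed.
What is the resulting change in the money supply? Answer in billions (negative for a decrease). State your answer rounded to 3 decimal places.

-0.526 billion

Initially m₁ = (1 + 0.123) / (0.2 + 0.123) ≈ 3.47678, so M₁ = 3.47678 × 2.67 ≈ 9.283 billion.
After the change m₂ = (1 + 0.123) / (0.2194 + 0.123) ≈ 3.27979, so M₂ = 3.27979 × 2.67 ≈ 8.757 billion.
ΔM = M₂ − M₁ = 8.757 − 9.283 = -0.526 billion.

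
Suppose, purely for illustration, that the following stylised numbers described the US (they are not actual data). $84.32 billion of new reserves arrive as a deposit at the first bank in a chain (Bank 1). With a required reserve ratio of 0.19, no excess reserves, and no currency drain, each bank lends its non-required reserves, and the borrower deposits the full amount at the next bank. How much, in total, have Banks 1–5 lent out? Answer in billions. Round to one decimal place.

$234.1 billion

Bank i lends (1 − rr)^i of the original deposit: Bank 1 lends 84.32·0.8100 = 68.2992, Bank 2 lends 84.32·0.8100² ≈ 55.3224, and so on.
Summing a geometric series: total = 84.32·[0.8100·(1 − 0.8100^5) / (1 − 0.8100)] ≈ 234.1302 billion.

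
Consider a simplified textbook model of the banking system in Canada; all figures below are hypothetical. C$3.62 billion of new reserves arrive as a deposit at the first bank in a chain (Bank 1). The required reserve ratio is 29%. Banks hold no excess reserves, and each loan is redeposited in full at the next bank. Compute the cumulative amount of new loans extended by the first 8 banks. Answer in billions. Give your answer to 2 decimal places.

Bank i lends (1 − rr)^i of the original deposit: Bank 1 lends 3.62·0.7100 = 2.5702, Bank 2 lends 3.62·0.7100² ≈ 1.8248, and so on.
Summing a geometric series: total = 3.62·[0.7100·(1 − 0.7100^8) / (1 − 0.7100)] ≈ 8.2904 billion.

C$8.29 billion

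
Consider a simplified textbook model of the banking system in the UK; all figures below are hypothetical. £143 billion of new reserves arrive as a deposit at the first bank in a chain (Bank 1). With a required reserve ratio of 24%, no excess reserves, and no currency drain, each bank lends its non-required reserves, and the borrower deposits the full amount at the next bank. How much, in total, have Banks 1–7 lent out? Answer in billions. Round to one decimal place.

Bank i lends (1 − rr)^i of the original deposit: Bank 1 lends 143·0.7600 = 108.6800, Bank 2 lends 143·0.7600² = 82.5968, and so on.
Summing a geometric series: total = 143·[0.7600·(1 − 0.7600^7) / (1 − 0.7600)] ≈ 386.5150 billion.

£386.5 billion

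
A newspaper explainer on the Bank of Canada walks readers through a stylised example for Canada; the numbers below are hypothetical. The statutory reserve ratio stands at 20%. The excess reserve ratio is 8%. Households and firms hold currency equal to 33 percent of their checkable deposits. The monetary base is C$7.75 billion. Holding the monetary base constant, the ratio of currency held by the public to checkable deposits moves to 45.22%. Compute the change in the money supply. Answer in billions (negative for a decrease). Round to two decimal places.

Initially m₁ = (1 + 0.33) / (0.2 + 0.08 + 0.33) ≈ 2.1803, so M₁ = 2.1803 × 7.75 ≈ 16.8973 billion.
After the change m₂ = (1 + 0.4522) / (0.2 + 0.08 + 0.4522) ≈ 1.9833, so M₂ = 1.9833 × 7.75 ≈ 15.3706 billion.
ΔM = M₂ − M₁ = 15.3706 − 16.8973 = -1.5267 billion.

-1.53 billion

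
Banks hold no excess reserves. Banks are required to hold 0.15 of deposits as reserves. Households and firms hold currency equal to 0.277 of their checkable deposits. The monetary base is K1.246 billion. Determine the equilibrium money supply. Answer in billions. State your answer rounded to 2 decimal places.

The money multiplier is m = (1 + c) / (rr + c) = (1 + 0.277) / (0.15 + 0.277) ≈ 2.9906.
So M = m × MB = 2.9906 × 1.246 ≈ 3.7263 billion.

K3.73 billion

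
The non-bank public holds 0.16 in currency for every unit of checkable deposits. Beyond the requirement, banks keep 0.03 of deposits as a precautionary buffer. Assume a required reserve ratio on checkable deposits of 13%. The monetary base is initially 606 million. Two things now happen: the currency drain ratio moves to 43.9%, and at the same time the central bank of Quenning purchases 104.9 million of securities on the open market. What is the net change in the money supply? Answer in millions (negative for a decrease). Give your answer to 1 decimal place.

-488.9 million

Before: m₁ = (1 + 0.16) / (0.13 + 0.03 + 0.16) = 3.62500, MB₁ = 606, so M₁ = 3.62500 × 606 = 2196.75 million.
After: m₂ = (1 + 0.439) / (0.13 + 0.03 + 0.439) ≈ 2.40234, MB₂ = 606 + 104.9 = 710.9, so M₂ = 2.40234 × 710.9 ≈ 1707.8235 million.
ΔM = M₂ − M₁ = 1707.8235 − 2196.75 = -488.9265 million.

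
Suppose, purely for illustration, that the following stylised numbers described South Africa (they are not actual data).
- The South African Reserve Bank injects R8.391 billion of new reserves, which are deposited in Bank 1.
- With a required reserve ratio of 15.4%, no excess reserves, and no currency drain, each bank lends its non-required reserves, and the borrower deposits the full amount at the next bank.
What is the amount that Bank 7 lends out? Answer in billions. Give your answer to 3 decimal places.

Each bank lends a fraction (1 − rr) = 0.8460 of the deposit it receives, so Bank 7 receives 8.391·0.8460^6 and lends 8.391·0.8460^7 ≈ 2.6026 billion.

R2.603 billion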